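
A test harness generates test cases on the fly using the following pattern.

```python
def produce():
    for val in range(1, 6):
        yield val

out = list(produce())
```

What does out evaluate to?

Step 1: The generator yields each value from range(1, 6).
Step 2: list() consumes all yields: [1, 2, 3, 4, 5].
Therefore out = [1, 2, 3, 4, 5].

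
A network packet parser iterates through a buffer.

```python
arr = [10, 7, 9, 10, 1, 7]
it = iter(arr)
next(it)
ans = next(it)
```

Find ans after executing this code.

Step 1: Create iterator over [10, 7, 9, 10, 1, 7].
Step 2: next() consumes 10.
Step 3: next() returns 7.
Therefore ans = 7.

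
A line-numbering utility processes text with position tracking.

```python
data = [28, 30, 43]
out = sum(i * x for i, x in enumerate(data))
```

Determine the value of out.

Step 1: Compute i * x for each (i, x) in enumerate([28, 30, 43]):
  i=0, x=28: 0*28 = 0
  i=1, x=30: 1*30 = 30
  i=2, x=43: 2*43 = 86
Step 2: sum = 0 + 30 + 86 = 116.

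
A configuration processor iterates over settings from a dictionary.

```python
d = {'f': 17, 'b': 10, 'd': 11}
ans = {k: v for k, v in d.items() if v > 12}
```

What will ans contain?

Step 1: Filter items where value > 12:
  'f': 17 > 12: kept
  'b': 10 <= 12: removed
  'd': 11 <= 12: removed
Therefore ans = {'f': 17}.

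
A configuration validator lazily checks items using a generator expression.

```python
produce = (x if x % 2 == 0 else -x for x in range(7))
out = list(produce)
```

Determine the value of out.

Step 1: For each x in range(7), yield x if even, else -x:
  x=0: even, yield 0
  x=1: odd, yield -1
  x=2: even, yield 2
  x=3: odd, yield -3
  x=4: even, yield 4
  x=5: odd, yield -5
  x=6: even, yield 6
Therefore out = [0, -1, 2, -3, 4, -5, 6].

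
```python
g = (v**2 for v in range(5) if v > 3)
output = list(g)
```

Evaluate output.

Step 1: For range(5), keep v > 3, then square:
  v=0: 0 <= 3, excluded
  v=1: 1 <= 3, excluded
  v=2: 2 <= 3, excluded
  v=3: 3 <= 3, excluded
  v=4: 4 > 3, yield 4**2 = 16
Therefore output = [16].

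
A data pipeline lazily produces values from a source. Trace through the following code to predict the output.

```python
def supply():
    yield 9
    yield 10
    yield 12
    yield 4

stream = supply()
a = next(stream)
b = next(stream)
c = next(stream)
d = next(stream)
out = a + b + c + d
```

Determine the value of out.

Step 1: Create generator and consume all values:
  a = next(stream) = 9
  b = next(stream) = 10
  c = next(stream) = 12
  d = next(stream) = 4
Step 2: out = 9 + 10 + 12 + 4 = 35.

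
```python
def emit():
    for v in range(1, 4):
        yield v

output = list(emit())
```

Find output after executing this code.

Step 1: The generator yields each value from range(1, 4).
Step 2: list() consumes all yields: [1, 2, 3].
Therefore output = [1, 2, 3].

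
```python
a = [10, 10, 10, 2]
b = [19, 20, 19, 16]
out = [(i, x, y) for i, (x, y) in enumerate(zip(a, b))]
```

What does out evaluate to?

Step 1: enumerate(zip(a, b)) gives index with paired elements:
  i=0: (10, 19)
  i=1: (10, 20)
  i=2: (10, 19)
  i=3: (2, 16)
Therefore out = [(0, 10, 19), (1, 10, 20), (2, 10, 19), (3, 2, 16)].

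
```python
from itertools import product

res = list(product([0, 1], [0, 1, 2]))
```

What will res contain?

Step 1: product([0, 1], [0, 1, 2]) gives all pairs:
  (0, 0)
  (0, 1)
  (0, 2)
  (1, 0)
  (1, 1)
  (1, 2)
Therefore res = [(0, 0), (0, 1), (0, 2), (1, 0), (1, 1), (1, 2)].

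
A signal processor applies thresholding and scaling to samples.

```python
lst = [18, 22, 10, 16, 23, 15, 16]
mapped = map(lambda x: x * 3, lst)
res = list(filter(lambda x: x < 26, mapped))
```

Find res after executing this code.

Step 1: Map x * 3:
  18 -> 54
  22 -> 66
  10 -> 30
  16 -> 48
  23 -> 69
  15 -> 45
  16 -> 48
Step 2: Filter for < 26:
  54: removed
  66: removed
  30: removed
  48: removed
  69: removed
  45: removed
  48: removed
Therefore res = [].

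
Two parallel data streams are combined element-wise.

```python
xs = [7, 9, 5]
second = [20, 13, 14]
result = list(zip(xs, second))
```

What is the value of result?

Step 1: zip pairs elements at same index:
  Index 0: (7, 20)
  Index 1: (9, 13)
  Index 2: (5, 14)
Therefore result = [(7, 20), (9, 13), (5, 14)].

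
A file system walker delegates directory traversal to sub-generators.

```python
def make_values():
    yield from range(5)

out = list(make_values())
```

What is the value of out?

Step 1: yield from delegates to the iterable, yielding each element.
Step 2: Collected values: [0, 1, 2, 3, 4].
Therefore out = [0, 1, 2, 3, 4].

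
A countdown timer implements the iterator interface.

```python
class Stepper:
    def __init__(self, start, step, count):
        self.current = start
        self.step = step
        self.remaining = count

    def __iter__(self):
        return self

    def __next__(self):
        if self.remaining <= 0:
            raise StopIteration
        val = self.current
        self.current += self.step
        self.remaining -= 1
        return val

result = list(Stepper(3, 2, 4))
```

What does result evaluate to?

Step 1: Stepper starts at 3, increments by 2, for 4 steps:
  Yield 3, then current += 2
  Yield 5, then current += 2
  Yield 7, then current += 2
  Yield 9, then current += 2
Therefore result = [3, 5, 7, 9].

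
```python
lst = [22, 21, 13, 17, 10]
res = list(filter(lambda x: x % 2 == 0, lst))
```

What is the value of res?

Step 1: Filter elements divisible by 2:
  22 % 2 = 0: kept
  21 % 2 = 1: removed
  13 % 2 = 1: removed
  17 % 2 = 1: removed
  10 % 2 = 0: kept
Therefore res = [22, 10].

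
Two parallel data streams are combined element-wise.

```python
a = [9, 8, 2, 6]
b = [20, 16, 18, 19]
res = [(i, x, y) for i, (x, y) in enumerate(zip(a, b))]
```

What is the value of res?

Step 1: enumerate(zip(a, b)) gives index with paired elements:
  i=0: (9, 20)
  i=1: (8, 16)
  i=2: (2, 18)
  i=3: (6, 19)
Therefore res = [(0, 9, 20), (1, 8, 16), (2, 2, 18), (3, 6, 19)].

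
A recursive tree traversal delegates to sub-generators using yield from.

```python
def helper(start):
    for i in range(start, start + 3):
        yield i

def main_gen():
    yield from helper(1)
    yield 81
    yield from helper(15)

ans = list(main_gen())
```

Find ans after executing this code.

Step 1: main_gen() delegates to helper(1):
  yield 1
  yield 2
  yield 3
Step 2: yield 81
Step 3: Delegates to helper(15):
  yield 15
  yield 16
  yield 17
Therefore ans = [1, 2, 3, 81, 15, 16, 17].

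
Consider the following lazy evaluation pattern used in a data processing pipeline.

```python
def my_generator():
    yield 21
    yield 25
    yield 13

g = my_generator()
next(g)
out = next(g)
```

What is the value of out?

Step 1: my_generator() creates a generator.
Step 2: next(g) yields 21 (consumed and discarded).
Step 3: next(g) yields 25, assigned to out.
Therefore out = 25.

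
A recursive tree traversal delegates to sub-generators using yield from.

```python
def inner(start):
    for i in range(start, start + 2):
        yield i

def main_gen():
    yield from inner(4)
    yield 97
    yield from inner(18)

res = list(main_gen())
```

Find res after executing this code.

Step 1: main_gen() delegates to inner(4):
  yield 4
  yield 5
Step 2: yield 97
Step 3: Delegates to inner(18):
  yield 18
  yield 19
Therefore res = [4, 5, 97, 18, 19].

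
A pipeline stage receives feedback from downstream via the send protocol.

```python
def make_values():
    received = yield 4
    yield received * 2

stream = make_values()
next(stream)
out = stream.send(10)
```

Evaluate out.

Step 1: next(stream) advances to first yield, producing 4.
Step 2: send(10) resumes, received = 10.
Step 3: yield received * 2 = 10 * 2 = 20.
Therefore out = 20.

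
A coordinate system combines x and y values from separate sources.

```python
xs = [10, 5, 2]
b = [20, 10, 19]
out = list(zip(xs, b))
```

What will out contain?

Step 1: zip pairs elements at same index:
  Index 0: (10, 20)
  Index 1: (5, 10)
  Index 2: (2, 19)
Therefore out = [(10, 20), (5, 10), (2, 19)].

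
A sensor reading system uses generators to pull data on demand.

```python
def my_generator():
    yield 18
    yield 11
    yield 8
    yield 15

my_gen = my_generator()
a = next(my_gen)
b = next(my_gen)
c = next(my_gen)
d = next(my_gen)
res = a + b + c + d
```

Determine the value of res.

Step 1: Create generator and consume all values:
  a = next(my_gen) = 18
  b = next(my_gen) = 11
  c = next(my_gen) = 8
  d = next(my_gen) = 15
Step 2: res = 18 + 11 + 8 + 15 = 52.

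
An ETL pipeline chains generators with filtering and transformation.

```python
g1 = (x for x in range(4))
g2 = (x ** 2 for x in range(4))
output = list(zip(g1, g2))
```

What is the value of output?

Step 1: g1 produces [0, 1, 2, 3].
Step 2: g2 produces [0, 1, 4, 9].
Step 3: zip pairs them: [(0, 0), (1, 1), (2, 4), (3, 9)].
Therefore output = [(0, 0), (1, 1), (2, 4), (3, 9)].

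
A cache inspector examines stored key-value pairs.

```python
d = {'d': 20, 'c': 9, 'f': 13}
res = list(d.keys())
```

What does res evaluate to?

Step 1: d.keys() returns the dictionary keys in insertion order.
Therefore res = ['d', 'c', 'f'].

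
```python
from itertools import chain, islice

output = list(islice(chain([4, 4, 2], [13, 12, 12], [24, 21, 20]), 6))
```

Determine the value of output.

Step 1: chain([4, 4, 2], [13, 12, 12], [24, 21, 20]) = [4, 4, 2, 13, 12, 12, 24, 21, 20].
Step 2: islice takes first 6 elements: [4, 4, 2, 13, 12, 12].
Therefore output = [4, 4, 2, 13, 12, 12].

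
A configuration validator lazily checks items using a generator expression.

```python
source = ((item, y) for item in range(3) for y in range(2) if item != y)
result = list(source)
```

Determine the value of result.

Step 1: Nested generator over range(3) x range(2) where item != y:
  (0, 0): excluded (item == y)
  (0, 1): included
  (1, 0): included
  (1, 1): excluded (item == y)
  (2, 0): included
  (2, 1): included
Therefore result = [(0, 1), (1, 0), (2, 0), (2, 1)].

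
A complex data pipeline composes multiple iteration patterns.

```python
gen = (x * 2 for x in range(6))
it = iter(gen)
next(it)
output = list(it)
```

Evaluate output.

Step 1: Generator produces [0, 2, 4, 6, 8, 10].
Step 2: next(it) consumes first element (0).
Step 3: list(it) collects remaining: [2, 4, 6, 8, 10].
Therefore output = [2, 4, 6, 8, 10].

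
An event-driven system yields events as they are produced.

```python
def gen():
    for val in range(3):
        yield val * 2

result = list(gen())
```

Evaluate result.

Step 1: For each val in range(3), yield val * 2:
  val=0: yield 0 * 2 = 0
  val=1: yield 1 * 2 = 2
  val=2: yield 2 * 2 = 4
Therefore result = [0, 2, 4].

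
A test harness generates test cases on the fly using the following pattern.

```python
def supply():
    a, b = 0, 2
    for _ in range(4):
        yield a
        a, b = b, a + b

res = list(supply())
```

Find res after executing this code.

Step 1: Fibonacci-like sequence starting with a=0, b=2:
  Iteration 1: yield a=0, then a,b = 2,2
  Iteration 2: yield a=2, then a,b = 2,4
  Iteration 3: yield a=2, then a,b = 4,6
  Iteration 4: yield a=4, then a,b = 6,10
Therefore res = [0, 2, 2, 4].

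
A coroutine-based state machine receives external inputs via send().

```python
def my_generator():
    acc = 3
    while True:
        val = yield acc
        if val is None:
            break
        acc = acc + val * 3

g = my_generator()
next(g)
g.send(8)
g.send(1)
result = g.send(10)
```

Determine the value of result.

Step 1: next() -> yield acc=3.
Step 2: send(8) -> val=8, acc = 3 + 8*3 = 27, yield 27.
Step 3: send(1) -> val=1, acc = 27 + 1*3 = 30, yield 30.
Step 4: send(10) -> val=10, acc = 30 + 10*3 = 60, yield 60.
Therefore result = 60.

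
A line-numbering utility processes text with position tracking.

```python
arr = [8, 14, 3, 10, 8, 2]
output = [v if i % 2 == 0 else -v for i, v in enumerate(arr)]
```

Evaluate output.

Step 1: For each (i, v), keep v if i is even, negate if odd:
  i=0 (even): keep 8
  i=1 (odd): negate to -14
  i=2 (even): keep 3
  i=3 (odd): negate to -10
  i=4 (even): keep 8
  i=5 (odd): negate to -2
Therefore output = [8, -14, 3, -10, 8, -2].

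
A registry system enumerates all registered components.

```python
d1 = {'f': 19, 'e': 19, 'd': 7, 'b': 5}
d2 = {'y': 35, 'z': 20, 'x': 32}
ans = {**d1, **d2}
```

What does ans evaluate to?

Step 1: Merge d1 and d2 (d2 values override on key conflicts).
Step 2: d1 has keys ['f', 'e', 'd', 'b'], d2 has keys ['y', 'z', 'x'].
Therefore ans = {'f': 19, 'e': 19, 'd': 7, 'b': 5, 'y': 35, 'z': 20, 'x': 32}.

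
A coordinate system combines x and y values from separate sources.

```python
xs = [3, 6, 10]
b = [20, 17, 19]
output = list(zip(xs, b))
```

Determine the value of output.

Step 1: zip pairs elements at same index:
  Index 0: (3, 20)
  Index 1: (6, 17)
  Index 2: (10, 19)
Therefore output = [(3, 20), (6, 17), (10, 19)].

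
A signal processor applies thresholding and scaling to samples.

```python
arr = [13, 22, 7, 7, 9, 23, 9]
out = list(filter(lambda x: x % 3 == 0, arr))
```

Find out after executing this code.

Step 1: Filter elements divisible by 3:
  13 % 3 = 1: removed
  22 % 3 = 1: removed
  7 % 3 = 1: removed
  7 % 3 = 1: removed
  9 % 3 = 0: kept
  23 % 3 = 2: removed
  9 % 3 = 0: kept
Therefore out = [9, 9].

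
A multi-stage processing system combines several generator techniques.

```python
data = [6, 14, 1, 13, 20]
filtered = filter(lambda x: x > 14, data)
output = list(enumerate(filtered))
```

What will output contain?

Step 1: Filter [6, 14, 1, 13, 20] for > 14: [20].
Step 2: enumerate re-indexes from 0: [(0, 20)].
Therefore output = [(0, 20)].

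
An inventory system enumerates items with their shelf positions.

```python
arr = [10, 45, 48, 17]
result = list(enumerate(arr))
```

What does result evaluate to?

Step 1: enumerate pairs each element with its index:
  (0, 10)
  (1, 45)
  (2, 48)
  (3, 17)
Therefore result = [(0, 10), (1, 45), (2, 48), (3, 17)].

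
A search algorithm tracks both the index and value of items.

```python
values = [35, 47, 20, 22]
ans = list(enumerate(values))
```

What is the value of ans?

Step 1: enumerate pairs each element with its index:
  (0, 35)
  (1, 47)
  (2, 20)
  (3, 22)
Therefore ans = [(0, 35), (1, 47), (2, 20), (3, 22)].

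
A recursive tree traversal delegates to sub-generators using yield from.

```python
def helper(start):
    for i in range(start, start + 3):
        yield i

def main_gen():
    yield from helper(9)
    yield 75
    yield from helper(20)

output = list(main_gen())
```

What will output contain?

Step 1: main_gen() delegates to helper(9):
  yield 9
  yield 10
  yield 11
Step 2: yield 75
Step 3: Delegates to helper(20):
  yield 20
  yield 21
  yield 22
Therefore output = [9, 10, 11, 75, 20, 21, 22].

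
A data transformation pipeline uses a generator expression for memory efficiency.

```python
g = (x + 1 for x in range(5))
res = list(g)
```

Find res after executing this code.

Step 1: For each x in range(5), compute x+1:
  x=0: 0+1 = 1
  x=1: 1+1 = 2
  x=2: 2+1 = 3
  x=3: 3+1 = 4
  x=4: 4+1 = 5
Therefore res = [1, 2, 3, 4, 5].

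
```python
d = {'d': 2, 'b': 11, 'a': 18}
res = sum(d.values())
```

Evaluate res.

Step 1: d.values() = [2, 11, 18].
Step 2: sum = 31.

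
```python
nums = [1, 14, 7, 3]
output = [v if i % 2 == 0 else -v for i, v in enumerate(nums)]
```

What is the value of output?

Step 1: For each (i, v), keep v if i is even, negate if odd:
  i=0 (even): keep 1
  i=1 (odd): negate to -14
  i=2 (even): keep 7
  i=3 (odd): negate to -3
Therefore output = [1, -14, 7, -3].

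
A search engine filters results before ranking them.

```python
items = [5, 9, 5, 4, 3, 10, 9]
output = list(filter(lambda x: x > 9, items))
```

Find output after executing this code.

Step 1: Filter elements > 9:
  5: removed
  9: removed
  5: removed
  4: removed
  3: removed
  10: kept
  9: removed
Therefore output = [10].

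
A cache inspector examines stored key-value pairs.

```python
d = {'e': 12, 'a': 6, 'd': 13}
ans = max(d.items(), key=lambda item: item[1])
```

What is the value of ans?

Step 1: Find item with maximum value:
  ('e', 12)
  ('a', 6)
  ('d', 13)
Step 2: Maximum value is 13 at key 'd'.
Therefore ans = ('d', 13).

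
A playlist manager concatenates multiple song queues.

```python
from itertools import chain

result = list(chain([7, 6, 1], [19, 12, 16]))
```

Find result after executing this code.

Step 1: chain() concatenates iterables: [7, 6, 1] + [19, 12, 16].
Therefore result = [7, 6, 1, 19, 12, 16].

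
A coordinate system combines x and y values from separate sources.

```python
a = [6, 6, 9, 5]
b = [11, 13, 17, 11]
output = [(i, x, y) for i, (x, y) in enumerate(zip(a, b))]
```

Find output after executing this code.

Step 1: enumerate(zip(a, b)) gives index with paired elements:
  i=0: (6, 11)
  i=1: (6, 13)
  i=2: (9, 17)
  i=3: (5, 11)
Therefore output = [(0, 6, 11), (1, 6, 13), (2, 9, 17), (3, 5, 11)].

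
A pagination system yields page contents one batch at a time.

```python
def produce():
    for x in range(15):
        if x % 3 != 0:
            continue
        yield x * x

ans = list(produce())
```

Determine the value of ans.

Step 1: Only yield x**2 when x is divisible by 3:
  x=0: 0 % 3 == 0, yield 0**2 = 0
  x=3: 3 % 3 == 0, yield 3**2 = 9
  x=6: 6 % 3 == 0, yield 6**2 = 36
  x=9: 9 % 3 == 0, yield 9**2 = 81
  x=12: 12 % 3 == 0, yield 12**2 = 144
Therefore ans = [0, 9, 36, 81, 144].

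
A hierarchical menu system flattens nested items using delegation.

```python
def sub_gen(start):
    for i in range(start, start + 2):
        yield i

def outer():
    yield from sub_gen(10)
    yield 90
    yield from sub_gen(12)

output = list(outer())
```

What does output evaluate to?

Step 1: outer() delegates to sub_gen(10):
  yield 10
  yield 11
Step 2: yield 90
Step 3: Delegates to sub_gen(12):
  yield 12
  yield 13
Therefore output = [10, 11, 90, 12, 13].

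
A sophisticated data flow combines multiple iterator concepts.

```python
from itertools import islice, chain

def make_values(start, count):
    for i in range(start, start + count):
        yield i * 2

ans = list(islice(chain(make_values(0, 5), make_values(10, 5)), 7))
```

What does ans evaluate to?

Step 1: make_values(0, 5) yields [0, 2, 4, 6, 8].
Step 2: make_values(10, 5) yields [20, 22, 24, 26, 28].
Step 3: chain concatenates: [0, 2, 4, 6, 8, 20, 22, 24, 26, 28].
Step 4: islice takes first 7: [0, 2, 4, 6, 8, 20, 22].
Therefore ans = [0, 2, 4, 6, 8, 20, 22].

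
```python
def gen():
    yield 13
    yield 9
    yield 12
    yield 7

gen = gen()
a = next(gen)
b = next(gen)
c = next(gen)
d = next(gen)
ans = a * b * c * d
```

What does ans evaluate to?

Step 1: Create generator and consume all values:
  a = next(gen) = 13
  b = next(gen) = 9
  c = next(gen) = 12
  d = next(gen) = 7
Step 2: ans = 13 * 9 * 12 * 7 = 9828.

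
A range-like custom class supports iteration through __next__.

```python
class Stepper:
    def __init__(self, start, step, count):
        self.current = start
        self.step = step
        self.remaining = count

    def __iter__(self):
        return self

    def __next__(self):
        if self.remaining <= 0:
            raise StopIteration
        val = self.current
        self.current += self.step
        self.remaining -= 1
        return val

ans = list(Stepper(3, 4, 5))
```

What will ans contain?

Step 1: Stepper starts at 3, increments by 4, for 5 steps:
  Yield 3, then current += 4
  Yield 7, then current += 4
  Yield 11, then current += 4
  Yield 15, then current += 4
  Yield 19, then current += 4
Therefore ans = [3, 7, 11, 15, 19].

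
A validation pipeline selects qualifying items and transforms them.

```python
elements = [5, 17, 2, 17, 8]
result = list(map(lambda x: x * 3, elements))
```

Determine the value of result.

Step 1: Apply lambda x: x * 3 to each element:
  5 -> 15
  17 -> 51
  2 -> 6
  17 -> 51
  8 -> 24
Therefore result = [15, 51, 6, 51, 24].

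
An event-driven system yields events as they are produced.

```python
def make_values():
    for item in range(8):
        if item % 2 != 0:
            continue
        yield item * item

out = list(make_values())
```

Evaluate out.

Step 1: Only yield item**2 when item is divisible by 2:
  item=0: 0 % 2 == 0, yield 0**2 = 0
  item=2: 2 % 2 == 0, yield 2**2 = 4
  item=4: 4 % 2 == 0, yield 4**2 = 16
  item=6: 6 % 2 == 0, yield 6**2 = 36
Therefore out = [0, 4, 16, 36].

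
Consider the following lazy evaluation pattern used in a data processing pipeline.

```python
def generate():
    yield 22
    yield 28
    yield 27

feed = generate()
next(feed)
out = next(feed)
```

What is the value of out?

Step 1: generate() creates a generator.
Step 2: next(feed) yields 22 (consumed and discarded).
Step 3: next(feed) yields 28, assigned to out.
Therefore out = 28.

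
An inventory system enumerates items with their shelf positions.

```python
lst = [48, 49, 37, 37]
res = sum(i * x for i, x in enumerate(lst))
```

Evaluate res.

Step 1: Compute i * x for each (i, x) in enumerate([48, 49, 37, 37]):
  i=0, x=48: 0*48 = 0
  i=1, x=49: 1*49 = 49
  i=2, x=37: 2*37 = 74
  i=3, x=37: 3*37 = 111
Step 2: sum = 0 + 49 + 74 + 111 = 234.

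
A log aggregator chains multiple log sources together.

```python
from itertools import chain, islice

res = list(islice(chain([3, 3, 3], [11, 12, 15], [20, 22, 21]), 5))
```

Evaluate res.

Step 1: chain([3, 3, 3], [11, 12, 15], [20, 22, 21]) = [3, 3, 3, 11, 12, 15, 20, 22, 21].
Step 2: islice takes first 5 elements: [3, 3, 3, 11, 12].
Therefore res = [3, 3, 3, 11, 12].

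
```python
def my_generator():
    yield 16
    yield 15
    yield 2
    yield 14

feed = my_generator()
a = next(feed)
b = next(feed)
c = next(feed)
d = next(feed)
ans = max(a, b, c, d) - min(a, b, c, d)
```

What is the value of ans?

Step 1: Create generator and consume all values:
  a = next(feed) = 16
  b = next(feed) = 15
  c = next(feed) = 2
  d = next(feed) = 14
Step 2: max = 16, min = 2, ans = 16 - 2 = 14.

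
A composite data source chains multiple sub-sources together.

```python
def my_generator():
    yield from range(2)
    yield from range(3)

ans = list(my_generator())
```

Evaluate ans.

Step 1: Trace yields in order:
  yield 0
  yield 1
  yield 0
  yield 1
  yield 2
Therefore ans = [0, 1, 0, 1, 2].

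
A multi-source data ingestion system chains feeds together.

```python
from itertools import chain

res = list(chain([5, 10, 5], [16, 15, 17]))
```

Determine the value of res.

Step 1: chain() concatenates iterables: [5, 10, 5] + [16, 15, 17].
Therefore res = [5, 10, 5, 16, 15, 17].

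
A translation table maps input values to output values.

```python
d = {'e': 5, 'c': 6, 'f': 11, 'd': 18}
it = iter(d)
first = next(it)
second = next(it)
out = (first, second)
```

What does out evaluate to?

Step 1: iter(d) iterates over keys: ['e', 'c', 'f', 'd'].
Step 2: first = next(it) = 'e', second = next(it) = 'c'.
Therefore out = ('e', 'c').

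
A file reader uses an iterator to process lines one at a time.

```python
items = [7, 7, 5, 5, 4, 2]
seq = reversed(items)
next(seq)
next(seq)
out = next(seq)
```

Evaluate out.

Step 1: reversed([7, 7, 5, 5, 4, 2]) gives iterator: [2, 4, 5, 5, 7, 7].
Step 2: First next() = 2, second next() = 4.
Step 3: Third next() = 5.
Therefore out = 5.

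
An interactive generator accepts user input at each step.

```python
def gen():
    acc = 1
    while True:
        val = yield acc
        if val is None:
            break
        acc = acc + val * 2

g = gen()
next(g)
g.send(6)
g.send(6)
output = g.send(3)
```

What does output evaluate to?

Step 1: next() -> yield acc=1.
Step 2: send(6) -> val=6, acc = 1 + 6*2 = 13, yield 13.
Step 3: send(6) -> val=6, acc = 13 + 6*2 = 25, yield 25.
Step 4: send(3) -> val=3, acc = 25 + 3*2 = 31, yield 31.
Therefore output = 31.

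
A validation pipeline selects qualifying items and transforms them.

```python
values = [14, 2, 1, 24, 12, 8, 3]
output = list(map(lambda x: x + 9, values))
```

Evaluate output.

Step 1: Apply lambda x: x + 9 to each element:
  14 -> 23
  2 -> 11
  1 -> 10
  24 -> 33
  12 -> 21
  8 -> 17
  3 -> 12
Therefore output = [23, 11, 10, 33, 21, 17, 12].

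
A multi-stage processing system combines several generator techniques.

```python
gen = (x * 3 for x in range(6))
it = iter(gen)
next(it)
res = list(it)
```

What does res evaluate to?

Step 1: Generator produces [0, 3, 6, 9, 12, 15].
Step 2: next(it) consumes first element (0).
Step 3: list(it) collects remaining: [3, 6, 9, 12, 15].
Therefore res = [3, 6, 9, 12, 15].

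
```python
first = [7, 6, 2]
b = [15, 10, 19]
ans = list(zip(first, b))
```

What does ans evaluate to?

Step 1: zip pairs elements at same index:
  Index 0: (7, 15)
  Index 1: (6, 10)
  Index 2: (2, 19)
Therefore ans = [(7, 15), (6, 10), (2, 19)].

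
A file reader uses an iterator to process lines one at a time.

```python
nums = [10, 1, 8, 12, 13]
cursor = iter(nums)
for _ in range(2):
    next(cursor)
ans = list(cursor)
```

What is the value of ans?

Step 1: Create iterator over [10, 1, 8, 12, 13].
Step 2: Advance 2 positions (consuming [10, 1]).
Step 3: list() collects remaining elements: [8, 12, 13].
Therefore ans = [8, 12, 13].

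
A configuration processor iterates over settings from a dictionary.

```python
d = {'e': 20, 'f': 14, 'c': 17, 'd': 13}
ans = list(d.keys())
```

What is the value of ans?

Step 1: d.keys() returns the dictionary keys in insertion order.
Therefore ans = ['e', 'f', 'c', 'd'].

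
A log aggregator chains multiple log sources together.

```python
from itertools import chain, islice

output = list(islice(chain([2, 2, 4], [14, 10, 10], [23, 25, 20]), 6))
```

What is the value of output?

Step 1: chain([2, 2, 4], [14, 10, 10], [23, 25, 20]) = [2, 2, 4, 14, 10, 10, 23, 25, 20].
Step 2: islice takes first 6 elements: [2, 2, 4, 14, 10, 10].
Therefore output = [2, 2, 4, 14, 10, 10].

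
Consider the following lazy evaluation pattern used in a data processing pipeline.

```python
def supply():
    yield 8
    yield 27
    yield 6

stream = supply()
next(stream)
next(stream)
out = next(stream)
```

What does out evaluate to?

Step 1: supply() creates a generator.
Step 2: next(stream) yields 8 (consumed and discarded).
Step 3: next(stream) yields 27 (consumed and discarded).
Step 4: next(stream) yields 6, assigned to out.
Therefore out = 6.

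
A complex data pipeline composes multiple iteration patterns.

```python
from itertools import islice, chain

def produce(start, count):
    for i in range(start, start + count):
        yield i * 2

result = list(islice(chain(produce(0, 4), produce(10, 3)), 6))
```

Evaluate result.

Step 1: produce(0, 4) yields [0, 2, 4, 6].
Step 2: produce(10, 3) yields [20, 22, 24].
Step 3: chain concatenates: [0, 2, 4, 6, 20, 22, 24].
Step 4: islice takes first 6: [0, 2, 4, 6, 20, 22].
Therefore result = [0, 2, 4, 6, 20, 22].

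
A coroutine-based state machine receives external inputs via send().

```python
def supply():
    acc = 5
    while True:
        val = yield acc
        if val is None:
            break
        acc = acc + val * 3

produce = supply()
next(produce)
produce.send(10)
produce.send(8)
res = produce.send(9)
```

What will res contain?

Step 1: next() -> yield acc=5.
Step 2: send(10) -> val=10, acc = 5 + 10*3 = 35, yield 35.
Step 3: send(8) -> val=8, acc = 35 + 8*3 = 59, yield 59.
Step 4: send(9) -> val=9, acc = 59 + 9*3 = 86, yield 86.
Therefore res = 86.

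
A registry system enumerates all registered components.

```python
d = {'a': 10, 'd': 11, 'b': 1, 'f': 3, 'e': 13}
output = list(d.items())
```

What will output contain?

Step 1: d.items() returns (key, value) pairs in insertion order.
Therefore output = [('a', 10), ('d', 11), ('b', 1), ('f', 3), ('e', 13)].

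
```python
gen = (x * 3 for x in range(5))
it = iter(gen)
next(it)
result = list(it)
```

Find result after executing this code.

Step 1: Generator produces [0, 3, 6, 9, 12].
Step 2: next(it) consumes first element (0).
Step 3: list(it) collects remaining: [3, 6, 9, 12].
Therefore result = [3, 6, 9, 12].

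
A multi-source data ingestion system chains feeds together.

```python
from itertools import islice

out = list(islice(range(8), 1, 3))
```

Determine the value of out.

Step 1: islice(range(8), 1, 3) takes elements at indices [1, 3).
Step 2: Elements: [1, 2].
Therefore out = [1, 2].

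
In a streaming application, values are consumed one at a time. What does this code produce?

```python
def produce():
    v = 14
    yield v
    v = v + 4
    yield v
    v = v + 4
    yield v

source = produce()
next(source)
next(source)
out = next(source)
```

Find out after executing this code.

Step 1: Trace through generator execution:
  Yield 1: v starts at 14, yield 14
  Yield 2: v = 14 + 4 = 18, yield 18
  Yield 3: v = 18 + 4 = 22, yield 22
Step 2: First next() gets 14, second next() gets the second value, third next() yields 22.
Therefore out = 22.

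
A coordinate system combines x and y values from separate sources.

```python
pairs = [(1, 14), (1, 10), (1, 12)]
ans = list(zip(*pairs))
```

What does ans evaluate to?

Step 1: zip(*pairs) transposes: unzips [(1, 14), (1, 10), (1, 12)] into separate sequences.
Step 2: First elements: (1, 1, 1), second elements: (14, 10, 12).
Therefore ans = [(1, 1, 1), (14, 10, 12)].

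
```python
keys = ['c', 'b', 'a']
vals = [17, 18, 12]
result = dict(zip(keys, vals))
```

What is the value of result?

Step 1: zip pairs keys with values:
  'c' -> 17
  'b' -> 18
  'a' -> 12
Therefore result = {'c': 17, 'b': 18, 'a': 12}.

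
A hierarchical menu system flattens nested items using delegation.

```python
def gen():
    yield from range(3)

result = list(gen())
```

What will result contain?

Step 1: yield from delegates to the iterable, yielding each element.
Step 2: Collected values: [0, 1, 2].
Therefore result = [0, 1, 2].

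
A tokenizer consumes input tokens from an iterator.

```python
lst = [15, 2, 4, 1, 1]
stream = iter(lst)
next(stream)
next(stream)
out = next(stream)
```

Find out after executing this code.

Step 1: Create iterator over [15, 2, 4, 1, 1].
Step 2: next() consumes 15.
Step 3: next() consumes 2.
Step 4: next() returns 4.
Therefore out = 4.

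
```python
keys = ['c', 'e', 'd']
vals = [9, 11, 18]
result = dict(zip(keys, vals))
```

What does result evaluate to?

Step 1: zip pairs keys with values:
  'c' -> 9
  'e' -> 11
  'd' -> 18
Therefore result = {'c': 9, 'e': 11, 'd': 18}.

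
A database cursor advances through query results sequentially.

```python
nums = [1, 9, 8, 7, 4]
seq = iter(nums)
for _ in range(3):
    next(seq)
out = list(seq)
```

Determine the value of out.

Step 1: Create iterator over [1, 9, 8, 7, 4].
Step 2: Advance 3 positions (consuming [1, 9, 8]).
Step 3: list() collects remaining elements: [7, 4].
Therefore out = [7, 4].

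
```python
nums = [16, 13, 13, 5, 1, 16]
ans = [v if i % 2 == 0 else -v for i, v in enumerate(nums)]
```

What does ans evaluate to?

Step 1: For each (i, v), keep v if i is even, negate if odd:
  i=0 (even): keep 16
  i=1 (odd): negate to -13
  i=2 (even): keep 13
  i=3 (odd): negate to -5
  i=4 (even): keep 1
  i=5 (odd): negate to -16
Therefore ans = [16, -13, 13, -5, 1, -16].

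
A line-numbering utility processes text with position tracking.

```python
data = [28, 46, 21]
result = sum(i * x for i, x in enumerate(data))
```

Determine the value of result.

Step 1: Compute i * x for each (i, x) in enumerate([28, 46, 21]):
  i=0, x=28: 0*28 = 0
  i=1, x=46: 1*46 = 46
  i=2, x=21: 2*21 = 42
Step 2: sum = 0 + 46 + 42 = 88.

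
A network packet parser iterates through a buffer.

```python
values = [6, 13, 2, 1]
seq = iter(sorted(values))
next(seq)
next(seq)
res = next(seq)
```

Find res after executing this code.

Step 1: sorted([6, 13, 2, 1]) = [1, 2, 6, 13].
Step 2: Create iterator and skip 2 elements.
Step 3: next() returns 6.
Therefore res = 6.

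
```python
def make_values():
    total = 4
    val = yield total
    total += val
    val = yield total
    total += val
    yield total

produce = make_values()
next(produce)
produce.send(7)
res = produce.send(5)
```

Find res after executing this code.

Step 1: next() -> yield total=4.
Step 2: send(7) -> val=7, total = 4+7 = 11, yield 11.
Step 3: send(5) -> val=5, total = 11+5 = 16, yield 16.
Therefore res = 16.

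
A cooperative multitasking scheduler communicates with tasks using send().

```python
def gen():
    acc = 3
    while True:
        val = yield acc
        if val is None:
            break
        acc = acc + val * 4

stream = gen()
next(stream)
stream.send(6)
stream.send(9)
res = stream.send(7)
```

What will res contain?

Step 1: next() -> yield acc=3.
Step 2: send(6) -> val=6, acc = 3 + 6*4 = 27, yield 27.
Step 3: send(9) -> val=9, acc = 27 + 9*4 = 63, yield 63.
Step 4: send(7) -> val=7, acc = 63 + 7*4 = 91, yield 91.
Therefore res = 91.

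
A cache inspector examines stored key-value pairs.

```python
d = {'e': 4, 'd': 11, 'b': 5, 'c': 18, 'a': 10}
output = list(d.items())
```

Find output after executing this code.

Step 1: d.items() returns (key, value) pairs in insertion order.
Therefore output = [('e', 4), ('d', 11), ('b', 5), ('c', 18), ('a', 10)].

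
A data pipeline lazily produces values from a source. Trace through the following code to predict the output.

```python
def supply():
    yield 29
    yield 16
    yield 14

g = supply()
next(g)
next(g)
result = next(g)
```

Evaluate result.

Step 1: supply() creates a generator.
Step 2: next(g) yields 29 (consumed and discarded).
Step 3: next(g) yields 16 (consumed and discarded).
Step 4: next(g) yields 14, assigned to result.
Therefore result = 14.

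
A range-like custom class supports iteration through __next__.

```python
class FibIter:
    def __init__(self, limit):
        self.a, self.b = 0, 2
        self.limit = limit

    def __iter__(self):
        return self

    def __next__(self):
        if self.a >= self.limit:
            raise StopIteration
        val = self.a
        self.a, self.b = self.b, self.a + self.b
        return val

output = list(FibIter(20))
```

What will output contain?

Step 1: Fibonacci-like sequence (a=0, b=2) until >= 20:
  Yield 0, then a,b = 2,2
  Yield 2, then a,b = 2,4
  Yield 2, then a,b = 4,6
  Yield 4, then a,b = 6,10
  Yield 6, then a,b = 10,16
  Yield 10, then a,b = 16,26
  Yield 16, then a,b = 26,42
Step 2: 26 >= 20, stop.
Therefore output = [0, 2, 2, 4, 6, 10, 16].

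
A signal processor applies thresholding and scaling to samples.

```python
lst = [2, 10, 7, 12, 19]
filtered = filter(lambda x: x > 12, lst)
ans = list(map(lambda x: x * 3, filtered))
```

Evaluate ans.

Step 1: Filter lst for elements > 12:
  2: removed
  10: removed
  7: removed
  12: removed
  19: kept
Step 2: Map x * 3 on filtered [19]:
  19 -> 57
Therefore ans = [57].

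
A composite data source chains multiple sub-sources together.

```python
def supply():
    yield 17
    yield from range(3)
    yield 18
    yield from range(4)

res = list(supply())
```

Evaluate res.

Step 1: Trace yields in order:
  yield 17
  yield 0
  yield 1
  yield 2
  yield 18
  yield 0
  yield 1
  yield 2
  yield 3
Therefore res = [17, 0, 1, 2, 18, 0, 1, 2, 3].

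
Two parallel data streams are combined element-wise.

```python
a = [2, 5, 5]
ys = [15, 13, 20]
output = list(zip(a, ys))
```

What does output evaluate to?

Step 1: zip pairs elements at same index:
  Index 0: (2, 15)
  Index 1: (5, 13)
  Index 2: (5, 20)
Therefore output = [(2, 15), (5, 13), (5, 20)].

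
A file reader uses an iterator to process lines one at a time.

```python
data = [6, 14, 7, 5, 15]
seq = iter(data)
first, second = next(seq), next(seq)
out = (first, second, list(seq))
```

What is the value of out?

Step 1: Create iterator over [6, 14, 7, 5, 15].
Step 2: first = 6, second = 14.
Step 3: Remaining elements: [7, 5, 15].
Therefore out = (6, 14, [7, 5, 15]).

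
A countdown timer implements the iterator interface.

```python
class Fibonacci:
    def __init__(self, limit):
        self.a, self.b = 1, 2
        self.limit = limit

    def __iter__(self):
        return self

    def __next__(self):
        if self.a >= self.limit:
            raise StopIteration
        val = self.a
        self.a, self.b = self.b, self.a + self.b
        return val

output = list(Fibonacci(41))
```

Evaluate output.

Step 1: Fibonacci-like sequence (a=1, b=2) until >= 41:
  Yield 1, then a,b = 2,3
  Yield 2, then a,b = 3,5
  Yield 3, then a,b = 5,8
  Yield 5, then a,b = 8,13
  Yield 8, then a,b = 13,21
  Yield 13, then a,b = 21,34
  Yield 21, then a,b = 34,55
  Yield 34, then a,b = 55,89
Step 2: 55 >= 41, stop.
Therefore output = [1, 2, 3, 5, 8, 13, 21, 34].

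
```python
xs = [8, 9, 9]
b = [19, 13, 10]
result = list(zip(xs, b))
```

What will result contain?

Step 1: zip pairs elements at same index:
  Index 0: (8, 19)
  Index 1: (9, 13)
  Index 2: (9, 10)
Therefore result = [(8, 19), (9, 13), (9, 10)].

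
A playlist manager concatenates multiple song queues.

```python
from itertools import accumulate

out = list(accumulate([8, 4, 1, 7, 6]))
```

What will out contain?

Step 1: accumulate computes running sums:
  + 8 = 8
  + 4 = 12
  + 1 = 13
  + 7 = 20
  + 6 = 26
Therefore out = [8, 12, 13, 20, 26].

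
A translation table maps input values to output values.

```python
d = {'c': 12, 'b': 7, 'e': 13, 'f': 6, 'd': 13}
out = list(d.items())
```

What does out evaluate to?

Step 1: d.items() returns (key, value) pairs in insertion order.
Therefore out = [('c', 12), ('b', 7), ('e', 13), ('f', 6), ('d', 13)].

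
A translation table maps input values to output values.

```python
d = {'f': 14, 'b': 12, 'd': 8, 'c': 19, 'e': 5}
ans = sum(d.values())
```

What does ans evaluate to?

Step 1: d.values() = [14, 12, 8, 19, 5].
Step 2: sum = 58.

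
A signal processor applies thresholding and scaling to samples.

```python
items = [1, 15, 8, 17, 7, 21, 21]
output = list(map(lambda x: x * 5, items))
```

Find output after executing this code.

Step 1: Apply lambda x: x * 5 to each element:
  1 -> 5
  15 -> 75
  8 -> 40
  17 -> 85
  7 -> 35
  21 -> 105
  21 -> 105
Therefore output = [5, 75, 40, 85, 35, 105, 105].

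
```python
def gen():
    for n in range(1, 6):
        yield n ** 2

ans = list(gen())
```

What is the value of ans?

Step 1: For each n in range(1, 6), yield n**2:
  n=1: yield 1**2 = 1
  n=2: yield 2**2 = 4
  n=3: yield 3**2 = 9
  n=4: yield 4**2 = 16
  n=5: yield 5**2 = 25
Therefore ans = [1, 4, 9, 16, 25].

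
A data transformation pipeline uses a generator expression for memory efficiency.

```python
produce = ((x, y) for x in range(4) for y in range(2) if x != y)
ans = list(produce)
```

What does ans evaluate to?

Step 1: Nested generator over range(4) x range(2) where x != y:
  (0, 0): excluded (x == y)
  (0, 1): included
  (1, 0): included
  (1, 1): excluded (x == y)
  (2, 0): included
  (2, 1): included
  (3, 0): included
  (3, 1): included
Therefore ans = [(0, 1), (1, 0), (2, 0), (2, 1), (3, 0), (3, 1)].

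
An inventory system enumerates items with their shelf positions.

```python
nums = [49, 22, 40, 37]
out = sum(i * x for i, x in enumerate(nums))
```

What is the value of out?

Step 1: Compute i * x for each (i, x) in enumerate([49, 22, 40, 37]):
  i=0, x=49: 0*49 = 0
  i=1, x=22: 1*22 = 22
  i=2, x=40: 2*40 = 80
  i=3, x=37: 3*37 = 111
Step 2: sum = 0 + 22 + 80 + 111 = 213.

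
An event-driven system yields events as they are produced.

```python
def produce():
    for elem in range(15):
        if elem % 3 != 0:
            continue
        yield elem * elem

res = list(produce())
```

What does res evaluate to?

Step 1: Only yield elem**2 when elem is divisible by 3:
  elem=0: 0 % 3 == 0, yield 0**2 = 0
  elem=3: 3 % 3 == 0, yield 3**2 = 9
  elem=6: 6 % 3 == 0, yield 6**2 = 36
  elem=9: 9 % 3 == 0, yield 9**2 = 81
  elem=12: 12 % 3 == 0, yield 12**2 = 144
Therefore res = [0, 9, 36, 81, 144].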